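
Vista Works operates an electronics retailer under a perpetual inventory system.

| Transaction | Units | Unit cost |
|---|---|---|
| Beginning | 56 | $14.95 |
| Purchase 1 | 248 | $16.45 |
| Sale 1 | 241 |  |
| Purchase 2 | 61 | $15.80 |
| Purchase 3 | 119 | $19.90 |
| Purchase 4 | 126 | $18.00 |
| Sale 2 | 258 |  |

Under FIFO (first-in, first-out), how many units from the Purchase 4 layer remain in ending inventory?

Sale 1 (241) [FIFO — oldest first]: 56 @ $14.95 + 185 @ $16.45 = $3,880.45
Sale 2 (258) [FIFO — oldest first]: 63 @ $16.45 + 61 @ $15.80 + 119 @ $19.90 + 15 @ $18.00 = $4,638.25
Total COGS = $3,880.45 + $4,638.25 = $8,518.70
Ending inventory: 111 @ $18.00 = $1,998.00
Check: goods available $10,516.70 = COGS $8,518.70 + ending $1,998.00

111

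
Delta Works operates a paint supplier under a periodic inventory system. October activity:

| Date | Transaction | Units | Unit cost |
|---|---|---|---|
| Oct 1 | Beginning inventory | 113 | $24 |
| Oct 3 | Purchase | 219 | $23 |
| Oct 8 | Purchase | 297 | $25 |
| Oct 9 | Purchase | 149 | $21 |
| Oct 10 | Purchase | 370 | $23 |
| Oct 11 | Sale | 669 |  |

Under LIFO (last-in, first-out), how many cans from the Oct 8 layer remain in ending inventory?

Oct 11, 669 sold [LIFO — newest first]: 370 @ $23 + 149 @ $21 + 150 @ $25 = $15,389
Ending inventory: 113 @ $24 + 219 @ $23 + 147 @ $25 = $11,424
Check: goods available $26,813 = COGS $15,389 + ending $11,424

147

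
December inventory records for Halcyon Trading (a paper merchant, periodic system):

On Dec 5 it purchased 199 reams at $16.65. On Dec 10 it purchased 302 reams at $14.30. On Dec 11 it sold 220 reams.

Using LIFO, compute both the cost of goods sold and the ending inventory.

COGS = $3,146.00; ending inventory = $4,485.95

Dec 11, 220 sold [LIFO — newest first]: 220 @ $14.30 = $3,146.00
Ending inventory: 199 @ $16.65 + 82 @ $14.30 = $4,485.95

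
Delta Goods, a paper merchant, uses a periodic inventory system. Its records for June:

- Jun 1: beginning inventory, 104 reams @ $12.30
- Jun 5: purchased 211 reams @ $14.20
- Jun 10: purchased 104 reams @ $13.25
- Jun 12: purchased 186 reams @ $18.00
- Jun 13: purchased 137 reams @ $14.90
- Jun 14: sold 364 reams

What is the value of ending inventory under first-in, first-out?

Jun 14, 364 sold [FIFO — oldest first]: 104 @ $12.30 + 211 @ $14.20 + 49 @ $13.25 = $4,924.65
Ending inventory: 55 @ $13.25 + 186 @ $18.00 + 137 @ $14.90 = $6,118.05
Check: goods available $11,042.70 = COGS $4,924.65 + ending $6,118.05

Ending inventory = $6,118.05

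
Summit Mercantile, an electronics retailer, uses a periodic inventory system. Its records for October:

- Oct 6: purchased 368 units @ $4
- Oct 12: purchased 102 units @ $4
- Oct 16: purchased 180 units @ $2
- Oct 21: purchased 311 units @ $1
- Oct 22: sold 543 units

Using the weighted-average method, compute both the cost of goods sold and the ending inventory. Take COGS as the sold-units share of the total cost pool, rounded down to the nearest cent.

Oct 22, sell 543: 543/961 × $2,551.00 → $1,441.40
Ending inventory (cost pool remaining) = $1,109.60
Check: goods available $2,551.00 = COGS $1,441.40 + ending $1,109.60

COGS = $1,441.40; ending inventory = $1,109.60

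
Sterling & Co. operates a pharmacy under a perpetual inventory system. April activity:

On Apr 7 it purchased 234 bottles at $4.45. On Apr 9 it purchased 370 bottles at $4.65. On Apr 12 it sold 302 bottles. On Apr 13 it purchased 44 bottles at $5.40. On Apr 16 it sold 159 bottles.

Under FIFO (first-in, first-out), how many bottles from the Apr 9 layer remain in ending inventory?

Apr 12, 302 sold [FIFO — oldest first]: 234 @ $4.45 + 68 @ $4.65 = $1,357.50
Apr 16, 159 sold [FIFO — oldest first]: 159 @ $4.65 = $739.35
Total COGS = $1,357.50 + $739.35 = $2,096.85
Ending inventory: 143 @ $4.65 + 44 @ $5.40 = $902.55

143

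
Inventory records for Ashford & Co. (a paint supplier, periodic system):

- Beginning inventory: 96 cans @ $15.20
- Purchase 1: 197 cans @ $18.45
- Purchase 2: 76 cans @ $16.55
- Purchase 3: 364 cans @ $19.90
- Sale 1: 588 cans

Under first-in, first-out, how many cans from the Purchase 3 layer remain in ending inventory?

145

Sale 1 (588) [FIFO — oldest first]: 96 @ $15.20 + 197 @ $18.45 + 76 @ $16.55 + 219 @ $19.90 = $10,709.75
Ending inventory: 145 @ $19.90 = $2,885.50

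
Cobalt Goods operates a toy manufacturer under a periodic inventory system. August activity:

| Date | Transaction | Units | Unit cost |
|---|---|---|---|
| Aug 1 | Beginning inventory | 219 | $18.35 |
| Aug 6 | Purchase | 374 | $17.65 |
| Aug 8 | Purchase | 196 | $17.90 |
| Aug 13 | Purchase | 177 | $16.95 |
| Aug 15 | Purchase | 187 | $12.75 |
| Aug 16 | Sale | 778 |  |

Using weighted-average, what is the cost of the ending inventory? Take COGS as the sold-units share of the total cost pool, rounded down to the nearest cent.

Ending inventory = $6,346.24

Aug 16, sell 778: 778/1153 × $19,512.55 → $13,166.31
Ending inventory (cost pool remaining) = $6,346.24
Check: goods available $19,512.55 = COGS $13,166.31 + ending $6,346.24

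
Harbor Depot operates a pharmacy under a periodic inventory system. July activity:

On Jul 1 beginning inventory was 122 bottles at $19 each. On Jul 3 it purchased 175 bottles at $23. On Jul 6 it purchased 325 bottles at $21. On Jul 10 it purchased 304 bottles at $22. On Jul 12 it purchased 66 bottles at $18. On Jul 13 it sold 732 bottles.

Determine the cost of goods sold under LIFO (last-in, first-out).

COGS = $15,552

Jul 13, 732 sold [LIFO — newest first]: 66 @ $18 + 304 @ $22 + 325 @ $21 + 37 @ $23 = $15,552
Ending inventory: 122 @ $19 + 138 @ $23 = $5,492
Check: goods available $21,044 = COGS $15,552 + ending $5,492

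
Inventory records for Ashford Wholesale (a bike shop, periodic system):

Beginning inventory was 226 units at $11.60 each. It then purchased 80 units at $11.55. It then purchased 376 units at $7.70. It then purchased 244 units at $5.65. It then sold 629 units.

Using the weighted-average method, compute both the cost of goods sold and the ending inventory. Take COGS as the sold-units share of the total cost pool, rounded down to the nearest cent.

Sale 1, sell 629: 629/926 × $7,819.40 → $5,311.44
Ending inventory (cost pool remaining) = $2,507.96
Check: goods available $7,819.40 = COGS $5,311.44 + ending $2,507.96

COGS = $5,311.44; ending inventory = $2,507.96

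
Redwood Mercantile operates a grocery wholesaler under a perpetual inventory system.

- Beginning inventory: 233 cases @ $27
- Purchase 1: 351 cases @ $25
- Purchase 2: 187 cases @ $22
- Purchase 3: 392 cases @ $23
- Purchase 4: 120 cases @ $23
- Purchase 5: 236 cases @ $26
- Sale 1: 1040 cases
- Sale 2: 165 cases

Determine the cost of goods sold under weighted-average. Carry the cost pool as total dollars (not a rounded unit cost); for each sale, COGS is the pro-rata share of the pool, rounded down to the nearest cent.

After Beginning: 233 on hand, pool $6,291.00 (≈ $27.0000 each)
After Purchase 1: 584 on hand, pool $15,066.00 (≈ $25.7979 each)
After Purchase 2: 771 on hand, pool $19,180.00 (≈ $24.8768 each)
After Purchase 3: 1163 on hand, pool $28,196.00 (≈ $24.2442 each)
After Purchase 4: 1283 on hand, pool $30,956.00 (≈ $24.1278 each)
After Purchase 5: 1519 on hand, pool $37,092.00 (≈ $24.4187 each)
Sale 1, sell 1040: 1040/1519 × $37,092.00 → $25,395.44
Sale 2, sell 165: 165/479 × $11,696.56 → $4,029.08
Total COGS = $25,395.44 + $4,029.08 = $29,424.52
Ending inventory (cost pool remaining) = $7,667.48

COGS = $29,424.52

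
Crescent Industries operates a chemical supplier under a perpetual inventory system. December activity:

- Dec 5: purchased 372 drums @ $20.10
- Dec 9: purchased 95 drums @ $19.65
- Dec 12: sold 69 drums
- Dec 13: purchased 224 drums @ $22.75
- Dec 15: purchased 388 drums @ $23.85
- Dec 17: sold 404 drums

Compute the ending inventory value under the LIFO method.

Ending inventory = $12,720.10

Dec 12, 69 sold [LIFO — newest first]: 69 @ $19.65 = $1,355.85
Dec 17, 404 sold [LIFO — newest first]: 388 @ $23.85 + 16 @ $22.75 = $9,617.80
Total COGS = $1,355.85 + $9,617.80 = $10,973.65
Ending inventory: 372 @ $20.10 + 26 @ $19.65 + 208 @ $22.75 = $12,720.10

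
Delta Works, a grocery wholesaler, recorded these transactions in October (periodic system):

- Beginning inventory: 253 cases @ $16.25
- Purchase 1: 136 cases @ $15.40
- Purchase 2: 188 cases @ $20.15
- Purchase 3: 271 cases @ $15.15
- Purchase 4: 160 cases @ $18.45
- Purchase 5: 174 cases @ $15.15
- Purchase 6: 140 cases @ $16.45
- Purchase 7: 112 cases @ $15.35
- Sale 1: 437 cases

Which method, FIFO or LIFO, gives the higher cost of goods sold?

FIFO COGS: 253 @ $16.25 + 136 @ $15.40 + 48 @ $20.15 = $7,172.85
LIFO COGS: 112 @ $15.35 + 140 @ $16.45 + 174 @ $15.15 + 11 @ $18.45 = $6,861.25

FIFO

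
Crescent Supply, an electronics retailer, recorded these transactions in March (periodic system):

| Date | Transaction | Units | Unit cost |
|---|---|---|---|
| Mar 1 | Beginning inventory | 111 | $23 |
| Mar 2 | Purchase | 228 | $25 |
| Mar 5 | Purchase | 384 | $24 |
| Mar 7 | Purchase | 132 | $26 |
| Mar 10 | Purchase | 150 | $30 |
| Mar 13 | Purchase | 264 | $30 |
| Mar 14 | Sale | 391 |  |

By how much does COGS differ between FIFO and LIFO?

$2,229

FIFO COGS: 111 @ $23 + 228 @ $25 + 52 @ $24 = $9,501
LIFO COGS: 264 @ $30 + 127 @ $30 = $11,730
Difference = |$9,501 − $11,730| = $2,229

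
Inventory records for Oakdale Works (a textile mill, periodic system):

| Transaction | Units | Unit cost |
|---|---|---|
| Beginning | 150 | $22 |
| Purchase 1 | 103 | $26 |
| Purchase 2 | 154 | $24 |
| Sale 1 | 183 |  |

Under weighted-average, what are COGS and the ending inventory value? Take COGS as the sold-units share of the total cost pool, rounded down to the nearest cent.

COGS = $4,349.73; ending inventory = $5,324.27

Sale 1, sell 183: 183/407 × $9,674.00 → $4,349.73
Ending inventory (cost pool remaining) = $5,324.27
Check: goods available $9,674.00 = COGS $4,349.73 + ending $5,324.27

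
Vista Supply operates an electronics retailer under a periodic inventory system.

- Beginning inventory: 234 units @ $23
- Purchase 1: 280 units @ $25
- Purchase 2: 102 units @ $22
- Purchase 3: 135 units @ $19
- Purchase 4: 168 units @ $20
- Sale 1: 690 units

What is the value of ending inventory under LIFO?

Sale 1 (690) [LIFO — newest first]: 168 @ $20 + 135 @ $19 + 102 @ $22 + 280 @ $25 + 5 @ $23 = $15,284
Ending inventory: 229 @ $23 = $5,267

Ending inventory = $5,267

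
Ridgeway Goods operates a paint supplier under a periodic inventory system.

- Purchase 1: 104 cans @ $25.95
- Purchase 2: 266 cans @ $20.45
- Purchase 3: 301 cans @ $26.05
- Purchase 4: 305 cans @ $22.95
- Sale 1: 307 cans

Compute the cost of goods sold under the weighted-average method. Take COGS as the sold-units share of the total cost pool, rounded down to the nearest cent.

COGS = $7,228.11

Sale 1, sell 307: 307/976 × $22,979.30 → $7,228.11
Ending inventory (cost pool remaining) = $15,751.19
Check: goods available $22,979.30 = COGS $7,228.11 + ending $15,751.19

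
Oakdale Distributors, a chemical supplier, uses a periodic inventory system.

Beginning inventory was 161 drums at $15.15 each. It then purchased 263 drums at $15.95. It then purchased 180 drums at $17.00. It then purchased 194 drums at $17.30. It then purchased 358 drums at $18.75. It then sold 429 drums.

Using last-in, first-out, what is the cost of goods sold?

Sale 1 (429) [LIFO — newest first]: 358 @ $18.75 + 71 @ $17.30 = $7,940.80
Ending inventory: 161 @ $15.15 + 263 @ $15.95 + 180 @ $17.00 + 123 @ $17.30 = $11,821.90

COGS = $7,940.80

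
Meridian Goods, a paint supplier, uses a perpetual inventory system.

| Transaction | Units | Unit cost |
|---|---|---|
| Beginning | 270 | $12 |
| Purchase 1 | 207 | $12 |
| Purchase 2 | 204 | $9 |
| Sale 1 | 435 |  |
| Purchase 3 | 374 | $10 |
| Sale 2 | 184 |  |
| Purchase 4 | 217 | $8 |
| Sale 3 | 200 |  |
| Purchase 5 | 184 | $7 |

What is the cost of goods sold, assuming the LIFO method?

Sale 1 (435) [LIFO — newest first]: 204 @ $9 + 207 @ $12 + 24 @ $12 = $4,608
Sale 2 (184) [LIFO — newest first]: 184 @ $10 = $1,840
Sale 3 (200) [LIFO — newest first]: 200 @ $8 = $1,600
Total COGS = $4,608 + $1,840 + $1,600 = $8,048
Ending inventory: 246 @ $12 + 190 @ $10 + 17 @ $8 + 184 @ $7 = $6,276

COGS = $8,048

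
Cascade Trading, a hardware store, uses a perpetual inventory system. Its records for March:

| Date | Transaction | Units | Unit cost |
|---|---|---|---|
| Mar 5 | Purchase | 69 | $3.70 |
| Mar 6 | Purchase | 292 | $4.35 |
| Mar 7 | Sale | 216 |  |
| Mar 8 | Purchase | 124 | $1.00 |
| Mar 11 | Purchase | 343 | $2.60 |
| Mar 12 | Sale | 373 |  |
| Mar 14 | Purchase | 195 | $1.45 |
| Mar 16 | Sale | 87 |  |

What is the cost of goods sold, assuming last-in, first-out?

Mar 7, 216 sold [LIFO — newest first]: 216 @ $4.35 = $939.60
Mar 12, 373 sold [LIFO — newest first]: 343 @ $2.60 + 30 @ $1.00 = $921.80
Mar 16, 87 sold [LIFO — newest first]: 87 @ $1.45 = $126.15
Total COGS = $939.60 + $921.80 + $126.15 = $1,987.55
Ending inventory: 69 @ $3.70 + 76 @ $4.35 + 94 @ $1.00 + 108 @ $1.45 = $836.50

COGS = $1,987.55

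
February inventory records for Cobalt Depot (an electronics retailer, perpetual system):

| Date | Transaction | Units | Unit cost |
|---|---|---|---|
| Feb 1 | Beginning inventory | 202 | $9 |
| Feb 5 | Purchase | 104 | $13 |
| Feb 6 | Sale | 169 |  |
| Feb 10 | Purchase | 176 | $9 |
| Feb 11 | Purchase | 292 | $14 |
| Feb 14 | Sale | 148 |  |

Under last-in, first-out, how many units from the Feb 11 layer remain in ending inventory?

144

Feb 6, 169 sold [LIFO — newest first]: 104 @ $13 + 65 @ $9 = $1,937
Feb 14, 148 sold [LIFO — newest first]: 148 @ $14 = $2,072
Total COGS = $1,937 + $2,072 = $4,009
Ending inventory: 137 @ $9 + 176 @ $9 + 144 @ $14 = $4,833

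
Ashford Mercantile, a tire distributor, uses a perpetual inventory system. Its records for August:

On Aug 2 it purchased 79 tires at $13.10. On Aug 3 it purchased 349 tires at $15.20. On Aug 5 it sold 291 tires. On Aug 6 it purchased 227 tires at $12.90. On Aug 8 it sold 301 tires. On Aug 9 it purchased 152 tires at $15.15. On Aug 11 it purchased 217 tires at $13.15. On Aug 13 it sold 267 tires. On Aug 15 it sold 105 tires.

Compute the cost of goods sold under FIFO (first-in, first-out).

Aug 5, 291 sold [FIFO — oldest first]: 79 @ $13.10 + 212 @ $15.20 = $4,257.30
Aug 8, 301 sold [FIFO — oldest first]: 137 @ $15.20 + 164 @ $12.90 = $4,198.00
Aug 13, 267 sold [FIFO — oldest first]: 63 @ $12.90 + 152 @ $15.15 + 52 @ $13.15 = $3,799.30
Aug 15, 105 sold [FIFO — oldest first]: 105 @ $13.15 = $1,380.75
Total COGS = $4,257.30 + $4,198.00 + $3,799.30 + $1,380.75 = $13,635.35
Ending inventory: 60 @ $13.15 = $789.00
Check: goods available $14,424.35 = COGS $13,635.35 + ending $789.00

COGS = $13,635.35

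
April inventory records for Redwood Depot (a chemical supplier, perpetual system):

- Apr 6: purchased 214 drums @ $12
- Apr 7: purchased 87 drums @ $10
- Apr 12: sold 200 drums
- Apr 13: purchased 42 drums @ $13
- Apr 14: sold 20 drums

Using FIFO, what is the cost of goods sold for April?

COGS = $2,628

Apr 12, 200 sold [FIFO — oldest first]: 200 @ $12 = $2,400
Apr 14, 20 sold [FIFO — oldest first]: 14 @ $12 + 6 @ $10 = $228
Total COGS = $2,400 + $228 = $2,628
Ending inventory: 81 @ $10 + 42 @ $13 = $1,356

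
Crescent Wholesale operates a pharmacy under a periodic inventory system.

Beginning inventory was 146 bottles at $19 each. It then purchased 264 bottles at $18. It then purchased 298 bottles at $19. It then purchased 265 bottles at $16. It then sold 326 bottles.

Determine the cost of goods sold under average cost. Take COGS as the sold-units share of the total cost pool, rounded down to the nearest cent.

COGS = $5,839.18

Sale 1, sell 326: 326/973 × $17,428.00 → $5,839.18
Ending inventory (cost pool remaining) = $11,588.82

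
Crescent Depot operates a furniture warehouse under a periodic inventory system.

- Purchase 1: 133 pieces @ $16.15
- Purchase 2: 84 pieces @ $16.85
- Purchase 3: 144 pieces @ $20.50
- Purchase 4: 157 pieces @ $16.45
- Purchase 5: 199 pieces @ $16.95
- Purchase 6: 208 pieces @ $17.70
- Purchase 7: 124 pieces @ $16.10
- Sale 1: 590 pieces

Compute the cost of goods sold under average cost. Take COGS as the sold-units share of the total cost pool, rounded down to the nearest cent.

COGS = $10,207.75

Sale 1, sell 590: 590/1049 × $18,149.05 → $10,207.75
Ending inventory (cost pool remaining) = $7,941.30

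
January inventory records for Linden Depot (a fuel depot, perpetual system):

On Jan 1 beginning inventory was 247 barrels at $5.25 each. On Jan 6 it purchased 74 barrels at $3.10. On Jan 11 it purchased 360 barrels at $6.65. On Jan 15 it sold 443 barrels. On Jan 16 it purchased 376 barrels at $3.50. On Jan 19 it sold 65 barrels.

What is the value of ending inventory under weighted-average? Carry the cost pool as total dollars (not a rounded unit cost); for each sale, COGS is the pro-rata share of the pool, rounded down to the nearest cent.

After Jan 1: 247 on hand, pool $1,296.75 (≈ $5.2500 each)
After Jan 6: 321 on hand, pool $1,526.15 (≈ $4.7544 each)
After Jan 11: 681 on hand, pool $3,920.15 (≈ $5.7565 each)
Jan 15, sell 443: 443/681 × $3,920.15 → $2,550.11
After Jan 16: 614 on hand, pool $2,686.04 (≈ $4.3747 each)
Jan 19, sell 65: 65/614 × $2,686.04 → $284.35
Total COGS = $2,550.11 + $284.35 = $2,834.46
Ending inventory (cost pool remaining) = $2,401.69
Check: goods available $5,236.15 = COGS $2,834.46 + ending $2,401.69

Ending inventory = $2,401.69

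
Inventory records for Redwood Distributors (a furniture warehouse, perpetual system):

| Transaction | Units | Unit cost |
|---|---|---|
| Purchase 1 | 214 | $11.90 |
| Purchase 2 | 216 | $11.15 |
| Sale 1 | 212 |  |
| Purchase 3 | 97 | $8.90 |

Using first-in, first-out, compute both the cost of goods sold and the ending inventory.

COGS = $2,522.80; ending inventory = $3,295.50

Sale 1 (212) [FIFO — oldest first]: 212 @ $11.90 = $2,522.80
Ending inventory: 2 @ $11.90 + 216 @ $11.15 + 97 @ $8.90 = $3,295.50
Check: goods available $5,818.30 = COGS $2,522.80 + ending $3,295.50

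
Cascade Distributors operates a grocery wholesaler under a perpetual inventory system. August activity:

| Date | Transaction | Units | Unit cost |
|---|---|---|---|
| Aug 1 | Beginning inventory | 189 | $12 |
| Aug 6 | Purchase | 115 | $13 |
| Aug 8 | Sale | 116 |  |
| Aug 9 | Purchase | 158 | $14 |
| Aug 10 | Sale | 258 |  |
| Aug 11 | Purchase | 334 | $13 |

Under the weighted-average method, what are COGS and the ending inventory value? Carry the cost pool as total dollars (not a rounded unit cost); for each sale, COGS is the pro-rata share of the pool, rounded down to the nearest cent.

After Aug 1: 189 on hand, pool $2,268.00 (≈ $12.0000 each)
After Aug 6: 304 on hand, pool $3,763.00 (≈ $12.3783 each)
Aug 8, sell 116: 116/304 × $3,763.00 → $1,435.88
After Aug 9: 346 on hand, pool $4,539.12 (≈ $13.1188 each)
Aug 10, sell 258: 258/346 × $4,539.12 → $3,384.66
After Aug 11: 422 on hand, pool $5,496.46 (≈ $13.0248 each)
Total COGS = $1,435.88 + $3,384.66 = $4,820.54
Ending inventory (cost pool remaining) = $5,496.46

COGS = $4,820.54; ending inventory = $5,496.46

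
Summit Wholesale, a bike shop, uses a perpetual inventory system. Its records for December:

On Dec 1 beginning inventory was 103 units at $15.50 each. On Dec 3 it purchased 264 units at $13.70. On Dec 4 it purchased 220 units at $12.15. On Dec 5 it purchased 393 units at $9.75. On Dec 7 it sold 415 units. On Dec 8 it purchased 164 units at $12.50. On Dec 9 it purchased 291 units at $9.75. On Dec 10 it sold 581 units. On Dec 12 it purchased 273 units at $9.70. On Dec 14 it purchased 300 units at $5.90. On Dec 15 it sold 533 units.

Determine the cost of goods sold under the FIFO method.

COGS = $17,517.10

Dec 7, 415 sold [FIFO — oldest first]: 103 @ $15.50 + 264 @ $13.70 + 48 @ $12.15 = $5,796.50
Dec 10, 581 sold [FIFO — oldest first]: 172 @ $12.15 + 393 @ $9.75 + 16 @ $12.50 = $6,121.55
Dec 15, 533 sold [FIFO — oldest first]: 148 @ $12.50 + 291 @ $9.75 + 94 @ $9.70 = $5,599.05
Total COGS = $5,796.50 + $6,121.55 + $5,599.05 = $17,517.10
Ending inventory: 179 @ $9.70 + 300 @ $5.90 = $3,506.30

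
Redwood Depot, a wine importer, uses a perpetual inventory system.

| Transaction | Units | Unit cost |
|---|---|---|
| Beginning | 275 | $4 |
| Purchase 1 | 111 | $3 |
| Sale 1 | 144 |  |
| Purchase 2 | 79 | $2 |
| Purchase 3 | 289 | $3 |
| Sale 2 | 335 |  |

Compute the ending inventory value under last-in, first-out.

Ending inventory = $1,034

Sale 1 (144) [LIFO — newest first]: 111 @ $3 + 33 @ $4 = $465
Sale 2 (335) [LIFO — newest first]: 289 @ $3 + 46 @ $2 = $959
Total COGS = $465 + $959 = $1,424
Ending inventory: 242 @ $4 + 33 @ $2 = $1,034
Check: goods available $2,458 = COGS $1,424 + ending $1,034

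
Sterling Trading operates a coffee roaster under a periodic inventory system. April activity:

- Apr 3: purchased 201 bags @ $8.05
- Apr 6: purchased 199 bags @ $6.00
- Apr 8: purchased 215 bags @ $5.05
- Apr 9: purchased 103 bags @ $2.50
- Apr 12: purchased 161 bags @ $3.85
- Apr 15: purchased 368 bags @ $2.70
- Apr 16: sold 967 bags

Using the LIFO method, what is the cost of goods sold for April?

Apr 16, 967 sold [LIFO — newest first]: 368 @ $2.70 + 161 @ $3.85 + 103 @ $2.50 + 215 @ $5.05 + 120 @ $6.00 = $3,676.70
Ending inventory: 201 @ $8.05 + 79 @ $6.00 = $2,092.05
Check: goods available $5,768.75 = COGS $3,676.70 + ending $2,092.05

COGS = $3,676.70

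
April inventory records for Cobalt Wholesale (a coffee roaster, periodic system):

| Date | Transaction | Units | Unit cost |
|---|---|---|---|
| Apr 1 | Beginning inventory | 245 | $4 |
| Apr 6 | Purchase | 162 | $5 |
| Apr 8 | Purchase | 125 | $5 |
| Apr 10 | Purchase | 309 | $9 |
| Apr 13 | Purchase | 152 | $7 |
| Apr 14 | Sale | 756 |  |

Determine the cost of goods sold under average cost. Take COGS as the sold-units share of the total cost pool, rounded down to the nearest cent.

COGS = $4,765.92

Apr 14, sell 756: 756/993 × $6,260.00 → $4,765.92
Ending inventory (cost pool remaining) = $1,494.08
Check: goods available $6,260.00 = COGS $4,765.92 + ending $1,494.08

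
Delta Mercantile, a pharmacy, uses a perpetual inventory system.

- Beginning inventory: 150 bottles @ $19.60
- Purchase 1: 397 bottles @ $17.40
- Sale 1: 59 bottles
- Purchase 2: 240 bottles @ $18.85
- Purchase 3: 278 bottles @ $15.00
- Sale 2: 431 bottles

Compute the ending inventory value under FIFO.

Ending inventory = $9,685.80

Sale 1 (59) [FIFO — oldest first]: 59 @ $19.60 = $1,156.40
Sale 2 (431) [FIFO — oldest first]: 91 @ $19.60 + 340 @ $17.40 = $7,699.60
Total COGS = $1,156.40 + $7,699.60 = $8,856.00
Ending inventory: 57 @ $17.40 + 240 @ $18.85 + 278 @ $15.00 = $9,685.80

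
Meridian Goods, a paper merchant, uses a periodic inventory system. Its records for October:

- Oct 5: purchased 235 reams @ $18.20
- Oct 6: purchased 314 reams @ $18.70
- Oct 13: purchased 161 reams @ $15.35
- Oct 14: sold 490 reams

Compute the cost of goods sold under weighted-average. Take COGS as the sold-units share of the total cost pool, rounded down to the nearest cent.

Oct 14, sell 490: 490/710 × $12,620.15 → $8,709.68
Ending inventory (cost pool remaining) = $3,910.47

COGS = $8,709.68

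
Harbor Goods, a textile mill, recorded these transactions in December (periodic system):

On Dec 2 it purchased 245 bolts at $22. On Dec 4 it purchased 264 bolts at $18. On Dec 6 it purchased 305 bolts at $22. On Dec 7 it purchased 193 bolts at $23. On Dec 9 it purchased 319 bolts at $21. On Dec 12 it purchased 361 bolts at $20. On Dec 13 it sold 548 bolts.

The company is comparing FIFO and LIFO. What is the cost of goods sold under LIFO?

FIFO COGS: 245 @ $22 + 264 @ $18 + 39 @ $22 = $11,000
LIFO COGS: 361 @ $20 + 187 @ $21 = $11,147

COGS = $11,147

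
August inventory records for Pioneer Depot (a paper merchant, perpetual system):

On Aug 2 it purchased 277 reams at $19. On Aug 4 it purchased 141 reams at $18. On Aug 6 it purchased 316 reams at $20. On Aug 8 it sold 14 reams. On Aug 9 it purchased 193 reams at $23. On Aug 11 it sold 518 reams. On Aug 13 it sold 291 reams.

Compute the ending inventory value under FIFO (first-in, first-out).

Ending inventory = $2,392

Aug 8, 14 sold [FIFO — oldest first]: 14 @ $19 = $266
Aug 11, 518 sold [FIFO — oldest first]: 263 @ $19 + 141 @ $18 + 114 @ $20 = $9,815
Aug 13, 291 sold [FIFO — oldest first]: 202 @ $20 + 89 @ $23 = $6,087
Total COGS = $266 + $9,815 + $6,087 = $16,168
Ending inventory: 104 @ $23 = $2,392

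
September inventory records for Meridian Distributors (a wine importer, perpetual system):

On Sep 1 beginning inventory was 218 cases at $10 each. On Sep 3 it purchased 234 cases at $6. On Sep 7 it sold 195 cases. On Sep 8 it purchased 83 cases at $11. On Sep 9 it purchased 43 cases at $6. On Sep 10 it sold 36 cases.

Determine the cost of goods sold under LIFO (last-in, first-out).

Sep 7, 195 sold [LIFO — newest first]: 195 @ $6 = $1,170
Sep 10, 36 sold [LIFO — newest first]: 36 @ $6 = $216
Total COGS = $1,170 + $216 = $1,386
Ending inventory: 218 @ $10 + 39 @ $6 + 83 @ $11 + 7 @ $6 = $3,369

COGS = $1,386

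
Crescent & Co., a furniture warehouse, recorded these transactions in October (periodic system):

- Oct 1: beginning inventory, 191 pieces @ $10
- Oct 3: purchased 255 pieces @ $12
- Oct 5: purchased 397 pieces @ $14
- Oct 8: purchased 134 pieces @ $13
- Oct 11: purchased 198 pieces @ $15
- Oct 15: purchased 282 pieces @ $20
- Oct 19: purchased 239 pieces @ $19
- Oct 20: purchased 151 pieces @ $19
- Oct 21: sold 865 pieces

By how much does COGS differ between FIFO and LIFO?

$5,131

FIFO COGS: 191 @ $10 + 255 @ $12 + 397 @ $14 + 22 @ $13 = $10,814
LIFO COGS: 151 @ $19 + 239 @ $19 + 282 @ $20 + 193 @ $15 = $15,945
Difference = |$10,814 − $15,945| = $5,131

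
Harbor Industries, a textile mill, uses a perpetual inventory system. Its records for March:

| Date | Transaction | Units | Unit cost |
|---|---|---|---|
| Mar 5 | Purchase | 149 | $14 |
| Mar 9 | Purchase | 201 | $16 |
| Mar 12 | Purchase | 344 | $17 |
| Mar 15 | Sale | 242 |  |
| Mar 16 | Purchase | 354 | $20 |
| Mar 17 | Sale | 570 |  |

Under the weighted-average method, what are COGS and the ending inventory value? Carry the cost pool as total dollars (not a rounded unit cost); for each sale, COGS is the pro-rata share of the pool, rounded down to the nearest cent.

After Mar 5: 149 on hand, pool $2,086.00 (≈ $14.0000 each)
After Mar 9: 350 on hand, pool $5,302.00 (≈ $15.1486 each)
After Mar 12: 694 on hand, pool $11,150.00 (≈ $16.0663 each)
Mar 15, sell 242: 242/694 × $11,150.00 → $3,888.04
After Mar 16: 806 on hand, pool $14,341.96 (≈ $17.7940 each)
Mar 17, sell 570: 570/806 × $14,341.96 → $10,142.57
Total COGS = $3,888.04 + $10,142.57 = $14,030.61
Ending inventory (cost pool remaining) = $4,199.39
Check: goods available $18,230.00 = COGS $14,030.61 + ending $4,199.39

COGS = $14,030.61; ending inventory = $4,199.39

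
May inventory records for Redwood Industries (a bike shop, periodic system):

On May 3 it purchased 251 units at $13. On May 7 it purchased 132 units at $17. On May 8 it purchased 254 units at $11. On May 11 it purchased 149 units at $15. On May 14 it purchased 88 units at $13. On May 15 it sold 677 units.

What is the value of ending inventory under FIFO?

Ending inventory = $2,779

May 15, 677 sold [FIFO — oldest first]: 251 @ $13 + 132 @ $17 + 254 @ $11 + 40 @ $15 = $8,901
Ending inventory: 109 @ $15 + 88 @ $13 = $2,779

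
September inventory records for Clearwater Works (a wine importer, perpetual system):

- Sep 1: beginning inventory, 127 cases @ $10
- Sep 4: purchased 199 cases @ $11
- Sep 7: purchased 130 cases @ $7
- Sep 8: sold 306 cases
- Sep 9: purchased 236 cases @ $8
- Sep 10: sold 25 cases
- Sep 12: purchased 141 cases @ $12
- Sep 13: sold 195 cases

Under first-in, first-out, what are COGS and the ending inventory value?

Sep 8, 306 sold [FIFO — oldest first]: 127 @ $10 + 179 @ $11 = $3,239
Sep 10, 25 sold [FIFO — oldest first]: 20 @ $11 + 5 @ $7 = $255
Sep 13, 195 sold [FIFO — oldest first]: 125 @ $7 + 70 @ $8 = $1,435
Total COGS = $3,239 + $255 + $1,435 = $4,929
Ending inventory: 166 @ $8 + 141 @ $12 = $3,020

COGS = $4,929; ending inventory = $3,020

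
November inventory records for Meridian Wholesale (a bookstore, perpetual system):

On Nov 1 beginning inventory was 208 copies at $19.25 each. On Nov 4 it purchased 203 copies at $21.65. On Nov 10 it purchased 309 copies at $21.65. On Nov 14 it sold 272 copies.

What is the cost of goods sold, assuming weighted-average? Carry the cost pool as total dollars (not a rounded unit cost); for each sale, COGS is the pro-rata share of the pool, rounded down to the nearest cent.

After Nov 1: 208 on hand, pool $4,004.00 (≈ $19.2500 each)
After Nov 4: 411 on hand, pool $8,398.95 (≈ $20.4354 each)
After Nov 10: 720 on hand, pool $15,088.80 (≈ $20.9567 each)
Nov 14, sell 272: 272/720 × $15,088.80 → $5,700.21
Ending inventory (cost pool remaining) = $9,388.59
Check: goods available $15,088.80 = COGS $5,700.21 + ending $9,388.59

COGS = $5,700.21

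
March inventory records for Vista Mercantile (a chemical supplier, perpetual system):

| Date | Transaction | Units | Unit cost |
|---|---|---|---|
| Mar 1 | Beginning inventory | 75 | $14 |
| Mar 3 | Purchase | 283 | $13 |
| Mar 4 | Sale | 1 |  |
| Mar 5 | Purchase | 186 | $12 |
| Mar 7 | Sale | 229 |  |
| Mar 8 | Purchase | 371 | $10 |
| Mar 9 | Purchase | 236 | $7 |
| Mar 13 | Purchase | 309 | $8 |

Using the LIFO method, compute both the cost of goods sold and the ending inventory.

COGS = $2,804; ending inventory = $11,991

Mar 4, 1 sold [LIFO — newest first]: 1 @ $13 = $13
Mar 7, 229 sold [LIFO — newest first]: 186 @ $12 + 43 @ $13 = $2,791
Total COGS = $13 + $2,791 = $2,804
Ending inventory: 75 @ $14 + 239 @ $13 + 371 @ $10 + 236 @ $7 + 309 @ $8 = $11,991
Check: goods available $14,795 = COGS $2,804 + ending $11,991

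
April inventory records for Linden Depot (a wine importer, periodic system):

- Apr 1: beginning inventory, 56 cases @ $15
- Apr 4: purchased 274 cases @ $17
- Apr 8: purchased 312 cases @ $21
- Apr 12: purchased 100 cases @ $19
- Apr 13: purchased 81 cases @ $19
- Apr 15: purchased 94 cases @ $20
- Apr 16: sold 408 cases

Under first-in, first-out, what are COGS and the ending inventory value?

Apr 16, 408 sold [FIFO — oldest first]: 56 @ $15 + 274 @ $17 + 78 @ $21 = $7,136
Ending inventory: 234 @ $21 + 100 @ $19 + 81 @ $19 + 94 @ $20 = $10,233

COGS = $7,136; ending inventory = $10,233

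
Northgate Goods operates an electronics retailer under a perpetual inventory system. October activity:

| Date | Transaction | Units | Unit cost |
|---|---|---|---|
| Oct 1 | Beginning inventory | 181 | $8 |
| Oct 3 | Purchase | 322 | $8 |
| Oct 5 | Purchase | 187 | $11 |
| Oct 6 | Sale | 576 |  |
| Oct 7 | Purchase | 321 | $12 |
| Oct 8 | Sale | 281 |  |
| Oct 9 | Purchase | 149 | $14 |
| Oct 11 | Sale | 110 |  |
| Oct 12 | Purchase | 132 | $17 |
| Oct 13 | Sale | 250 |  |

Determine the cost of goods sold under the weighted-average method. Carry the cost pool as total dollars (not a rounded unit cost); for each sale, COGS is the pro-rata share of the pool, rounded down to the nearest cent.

COGS = $13,185.79

After Oct 1: 181 on hand, pool $1,448.00 (≈ $8.0000 each)
After Oct 3: 503 on hand, pool $4,024.00 (≈ $8.0000 each)
After Oct 5: 690 on hand, pool $6,081.00 (≈ $8.8130 each)
Oct 6, sell 576: 576/690 × $6,081.00 → $5,076.31
After Oct 7: 435 on hand, pool $4,856.69 (≈ $11.1648 each)
Oct 8, sell 281: 281/435 × $4,856.69 → $3,137.31
After Oct 9: 303 on hand, pool $3,805.38 (≈ $12.5590 each)
Oct 11, sell 110: 110/303 × $3,805.38 → $1,381.49
After Oct 12: 325 on hand, pool $4,667.89 (≈ $14.3627 each)
Oct 13, sell 250: 250/325 × $4,667.89 → $3,590.68
Total COGS = $5,076.31 + $3,137.31 + $1,381.49 + $3,590.68 = $13,185.79
Ending inventory (cost pool remaining) = $1,077.21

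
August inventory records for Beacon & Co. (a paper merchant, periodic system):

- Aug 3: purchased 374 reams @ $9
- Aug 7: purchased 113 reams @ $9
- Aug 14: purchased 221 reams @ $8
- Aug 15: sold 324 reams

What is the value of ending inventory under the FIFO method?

Ending inventory = $3,235

Aug 15, 324 sold [FIFO — oldest first]: 324 @ $9 = $2,916
Ending inventory: 50 @ $9 + 113 @ $9 + 221 @ $8 = $3,235
Check: goods available $6,151 = COGS $2,916 + ending $3,235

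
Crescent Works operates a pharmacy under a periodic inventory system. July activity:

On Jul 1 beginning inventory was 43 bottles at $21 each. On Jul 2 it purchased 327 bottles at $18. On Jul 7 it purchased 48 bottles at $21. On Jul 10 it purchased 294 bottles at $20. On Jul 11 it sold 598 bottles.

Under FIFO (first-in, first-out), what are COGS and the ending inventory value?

Jul 11, 598 sold [FIFO — oldest first]: 43 @ $21 + 327 @ $18 + 48 @ $21 + 180 @ $20 = $11,397
Ending inventory: 114 @ $20 = $2,280

COGS = $11,397; ending inventory = $2,280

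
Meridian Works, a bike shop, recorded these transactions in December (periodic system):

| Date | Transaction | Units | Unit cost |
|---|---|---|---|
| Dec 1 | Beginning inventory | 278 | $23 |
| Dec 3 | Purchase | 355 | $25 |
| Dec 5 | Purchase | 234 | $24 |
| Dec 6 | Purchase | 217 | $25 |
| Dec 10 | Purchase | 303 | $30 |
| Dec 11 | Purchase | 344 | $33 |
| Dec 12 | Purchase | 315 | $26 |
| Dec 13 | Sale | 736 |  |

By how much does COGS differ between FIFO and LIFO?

$4,111

FIFO COGS: 278 @ $23 + 355 @ $25 + 103 @ $24 = $17,741
LIFO COGS: 315 @ $26 + 344 @ $33 + 77 @ $30 = $21,852
Difference = |$17,741 − $21,852| = $4,111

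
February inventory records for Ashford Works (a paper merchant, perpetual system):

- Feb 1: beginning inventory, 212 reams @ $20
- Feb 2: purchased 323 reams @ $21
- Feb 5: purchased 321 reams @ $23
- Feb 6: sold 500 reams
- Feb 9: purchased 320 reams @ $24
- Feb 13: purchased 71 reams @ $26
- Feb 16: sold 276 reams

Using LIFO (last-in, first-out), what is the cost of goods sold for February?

Feb 6, 500 sold [LIFO — newest first]: 321 @ $23 + 179 @ $21 = $11,142
Feb 16, 276 sold [LIFO — newest first]: 71 @ $26 + 205 @ $24 = $6,766
Total COGS = $11,142 + $6,766 = $17,908
Ending inventory: 212 @ $20 + 144 @ $21 + 115 @ $24 = $10,024

COGS = $17,908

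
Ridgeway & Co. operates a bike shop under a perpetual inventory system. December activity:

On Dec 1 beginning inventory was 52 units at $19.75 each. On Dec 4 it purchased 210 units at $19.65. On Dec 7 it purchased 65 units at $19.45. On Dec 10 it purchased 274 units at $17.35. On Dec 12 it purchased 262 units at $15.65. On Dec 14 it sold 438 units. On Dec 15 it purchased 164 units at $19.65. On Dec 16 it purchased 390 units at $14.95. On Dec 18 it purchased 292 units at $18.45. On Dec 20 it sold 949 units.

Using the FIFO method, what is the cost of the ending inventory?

Dec 14, 438 sold [FIFO — oldest first]: 52 @ $19.75 + 210 @ $19.65 + 65 @ $19.45 + 111 @ $17.35 = $8,343.60
Dec 20, 949 sold [FIFO — oldest first]: 163 @ $17.35 + 262 @ $15.65 + 164 @ $19.65 + 360 @ $14.95 = $15,532.95
Total COGS = $8,343.60 + $15,532.95 = $23,876.55
Ending inventory: 30 @ $14.95 + 292 @ $18.45 = $5,835.90

Ending inventory = $5,835.90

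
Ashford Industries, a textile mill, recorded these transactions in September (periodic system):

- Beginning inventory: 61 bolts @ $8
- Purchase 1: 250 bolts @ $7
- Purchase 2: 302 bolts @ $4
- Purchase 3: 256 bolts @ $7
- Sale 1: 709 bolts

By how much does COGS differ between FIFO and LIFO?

$61

FIFO COGS: 61 @ $8 + 250 @ $7 + 302 @ $4 + 96 @ $7 = $4,118
LIFO COGS: 256 @ $7 + 302 @ $4 + 151 @ $7 = $4,057
Difference = |$4,118 − $4,057| = $61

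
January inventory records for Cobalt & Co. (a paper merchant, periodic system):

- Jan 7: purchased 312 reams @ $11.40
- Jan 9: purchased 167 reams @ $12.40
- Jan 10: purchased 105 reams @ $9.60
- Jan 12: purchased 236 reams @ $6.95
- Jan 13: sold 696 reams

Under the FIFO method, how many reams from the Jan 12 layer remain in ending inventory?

124

Jan 13, 696 sold [FIFO — oldest first]: 312 @ $11.40 + 167 @ $12.40 + 105 @ $9.60 + 112 @ $6.95 = $7,414.00
Ending inventory: 124 @ $6.95 = $861.80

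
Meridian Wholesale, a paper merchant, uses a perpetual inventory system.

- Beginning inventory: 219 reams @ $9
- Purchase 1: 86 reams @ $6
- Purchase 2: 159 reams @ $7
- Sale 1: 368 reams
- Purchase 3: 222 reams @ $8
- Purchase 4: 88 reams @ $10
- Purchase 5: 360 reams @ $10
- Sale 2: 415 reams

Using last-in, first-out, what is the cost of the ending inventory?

Sale 1 (368) [LIFO — newest first]: 159 @ $7 + 86 @ $6 + 123 @ $9 = $2,736
Sale 2 (415) [LIFO — newest first]: 360 @ $10 + 55 @ $10 = $4,150
Total COGS = $2,736 + $4,150 = $6,886
Ending inventory: 96 @ $9 + 222 @ $8 + 33 @ $10 = $2,970
Check: goods available $9,856 = COGS $6,886 + ending $2,970

Ending inventory = $2,970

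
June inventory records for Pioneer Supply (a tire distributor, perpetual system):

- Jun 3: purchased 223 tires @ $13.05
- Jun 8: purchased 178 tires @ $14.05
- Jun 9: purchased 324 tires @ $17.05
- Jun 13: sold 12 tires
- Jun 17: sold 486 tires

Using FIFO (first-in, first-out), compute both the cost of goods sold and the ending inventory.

COGS = $7,064.90; ending inventory = $3,870.35

Jun 13, 12 sold [FIFO — oldest first]: 12 @ $13.05 = $156.60
Jun 17, 486 sold [FIFO — oldest first]: 211 @ $13.05 + 178 @ $14.05 + 97 @ $17.05 = $6,908.30
Total COGS = $156.60 + $6,908.30 = $7,064.90
Ending inventory: 227 @ $17.05 = $3,870.35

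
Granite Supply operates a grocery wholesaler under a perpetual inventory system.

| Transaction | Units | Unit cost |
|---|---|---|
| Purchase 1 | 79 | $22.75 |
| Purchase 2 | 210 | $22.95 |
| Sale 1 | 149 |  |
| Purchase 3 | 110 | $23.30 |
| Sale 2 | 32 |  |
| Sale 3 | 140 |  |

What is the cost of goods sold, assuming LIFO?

Sale 1 (149) [LIFO — newest first]: 149 @ $22.95 = $3,419.55
Sale 2 (32) [LIFO — newest first]: 32 @ $23.30 = $745.60
Sale 3 (140) [LIFO — newest first]: 78 @ $23.30 + 61 @ $22.95 + 1 @ $22.75 = $3,240.10
Total COGS = $3,419.55 + $745.60 + $3,240.10 = $7,405.25
Ending inventory: 78 @ $22.75 = $1,774.50

COGS = $7,405.25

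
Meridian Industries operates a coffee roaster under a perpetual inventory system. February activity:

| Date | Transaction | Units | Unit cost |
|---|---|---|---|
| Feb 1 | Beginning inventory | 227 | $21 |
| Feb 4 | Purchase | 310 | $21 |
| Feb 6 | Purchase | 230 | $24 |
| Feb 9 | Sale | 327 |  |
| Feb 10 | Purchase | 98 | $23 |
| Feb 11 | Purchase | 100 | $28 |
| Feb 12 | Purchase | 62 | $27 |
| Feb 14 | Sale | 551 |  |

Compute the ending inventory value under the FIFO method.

Ending inventory = $4,110

Feb 9, 327 sold [FIFO — oldest first]: 227 @ $21 + 100 @ $21 = $6,867
Feb 14, 551 sold [FIFO — oldest first]: 210 @ $21 + 230 @ $24 + 98 @ $23 + 13 @ $28 = $12,548
Total COGS = $6,867 + $12,548 = $19,415
Ending inventory: 87 @ $28 + 62 @ $27 = $4,110
Check: goods available $23,525 = COGS $19,415 + ending $4,110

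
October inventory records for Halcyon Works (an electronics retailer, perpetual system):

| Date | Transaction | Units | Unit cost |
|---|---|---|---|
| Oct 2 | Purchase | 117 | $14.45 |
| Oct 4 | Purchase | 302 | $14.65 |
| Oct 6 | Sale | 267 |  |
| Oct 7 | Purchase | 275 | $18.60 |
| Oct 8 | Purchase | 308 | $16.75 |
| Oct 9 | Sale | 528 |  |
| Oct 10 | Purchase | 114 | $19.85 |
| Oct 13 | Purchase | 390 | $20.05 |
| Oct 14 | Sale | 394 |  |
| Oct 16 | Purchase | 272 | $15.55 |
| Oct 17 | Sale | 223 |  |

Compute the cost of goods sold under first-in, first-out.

COGS = $24,586.65

Oct 6, 267 sold [FIFO — oldest first]: 117 @ $14.45 + 150 @ $14.65 = $3,888.15
Oct 9, 528 sold [FIFO — oldest first]: 152 @ $14.65 + 275 @ $18.60 + 101 @ $16.75 = $9,033.55
Oct 14, 394 sold [FIFO — oldest first]: 207 @ $16.75 + 114 @ $19.85 + 73 @ $20.05 = $7,193.80
Oct 17, 223 sold [FIFO — oldest first]: 223 @ $20.05 = $4,471.15
Total COGS = $3,888.15 + $9,033.55 + $7,193.80 + $4,471.15 = $24,586.65
Ending inventory: 94 @ $20.05 + 272 @ $15.55 = $6,114.30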